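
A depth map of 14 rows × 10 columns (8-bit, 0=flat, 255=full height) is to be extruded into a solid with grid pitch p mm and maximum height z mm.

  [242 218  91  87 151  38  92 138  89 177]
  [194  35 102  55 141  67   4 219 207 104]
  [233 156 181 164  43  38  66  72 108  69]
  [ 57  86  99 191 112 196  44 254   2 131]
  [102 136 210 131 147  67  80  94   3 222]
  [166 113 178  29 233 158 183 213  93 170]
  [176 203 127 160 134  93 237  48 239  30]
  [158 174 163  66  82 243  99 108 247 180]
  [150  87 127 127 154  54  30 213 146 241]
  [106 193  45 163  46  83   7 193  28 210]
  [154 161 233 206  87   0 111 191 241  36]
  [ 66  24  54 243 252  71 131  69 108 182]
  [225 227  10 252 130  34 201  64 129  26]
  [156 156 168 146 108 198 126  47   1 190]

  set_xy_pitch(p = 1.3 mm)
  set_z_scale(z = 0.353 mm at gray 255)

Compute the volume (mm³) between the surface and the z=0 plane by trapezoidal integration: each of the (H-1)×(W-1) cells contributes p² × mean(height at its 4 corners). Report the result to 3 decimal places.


34.789

height_mm = gray/255 × 0.353; cell vol = 1.3² × mean(4 corners)
unit = 1.3² × 0.353 / (4×255) = 0.000584873 mm³ per gray-sum
row 0: Σ corner-gray over 9 cells = 4185  → 2.4477
row 1: Σ corner-gray over 9 cells = 3916  → 2.2904
row 2: Σ corner-gray over 9 cells = 4114  → 2.4062
row 3: Σ corner-gray over 9 cells = 4216  → 2.4658
row 4: Σ corner-gray over 9 cells = 4796  → 2.8050
row 5: Σ corner-gray over 9 cells = 5424  → 3.1723
row 6: Σ corner-gray over 9 cells = 5390  → 3.1525
row 7: Σ corner-gray over 9 cells = 4969  → 2.9062
row 8: Σ corner-gray over 9 cells = 4099  → 2.3974
row 9: Σ corner-gray over 9 cells = 4482  → 2.6214
row 10: Σ corner-gray over 9 cells = 4802  → 2.8086
row 11: Σ corner-gray over 9 cells = 4497  → 2.6302
row 12: Σ corner-gray over 9 cells = 4591  → 2.6851
Σ rows: total corner-gray = 59481  → 34.7888 mm³


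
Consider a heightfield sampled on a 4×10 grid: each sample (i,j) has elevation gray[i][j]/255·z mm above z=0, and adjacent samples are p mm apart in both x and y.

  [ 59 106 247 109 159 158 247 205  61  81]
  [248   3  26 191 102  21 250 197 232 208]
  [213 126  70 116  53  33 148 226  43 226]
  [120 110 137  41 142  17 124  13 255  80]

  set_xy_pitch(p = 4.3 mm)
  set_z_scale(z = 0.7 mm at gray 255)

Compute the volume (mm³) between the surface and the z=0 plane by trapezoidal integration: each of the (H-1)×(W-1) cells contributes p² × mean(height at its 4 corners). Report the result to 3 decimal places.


height_mm = gray/255 × 0.7; cell vol = 4.3² × mean(4 corners)
unit = 4.3² × 0.7 / (4×255) = 0.0126892 mm³ per gray-sum
row 0: Σ corner-gray over 9 cells = 5224  → 66.2885
row 1: Σ corner-gray over 9 cells = 4569  → 57.9770
row 2: Σ corner-gray over 9 cells = 3947  → 50.0843
Σ rows: total corner-gray = 13740  → 174.3498 mm³

174.350


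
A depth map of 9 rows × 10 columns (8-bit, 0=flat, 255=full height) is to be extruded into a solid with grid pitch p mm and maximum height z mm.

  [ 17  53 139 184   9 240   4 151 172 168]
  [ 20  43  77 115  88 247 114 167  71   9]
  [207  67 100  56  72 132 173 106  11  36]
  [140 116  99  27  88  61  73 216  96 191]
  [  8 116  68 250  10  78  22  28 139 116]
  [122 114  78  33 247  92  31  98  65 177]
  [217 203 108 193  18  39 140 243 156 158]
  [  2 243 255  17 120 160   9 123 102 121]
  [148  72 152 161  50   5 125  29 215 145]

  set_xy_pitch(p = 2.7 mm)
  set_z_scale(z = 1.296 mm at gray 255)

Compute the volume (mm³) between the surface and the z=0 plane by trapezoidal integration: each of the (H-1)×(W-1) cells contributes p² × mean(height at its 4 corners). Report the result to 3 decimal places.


height_mm = gray/255 × 1.296; cell vol = 2.7² × mean(4 corners)
unit = 2.7² × 1.296 / (4×255) = 0.00926259 mm³ per gray-sum
row 0: Σ corner-gray over 9 cells = 3962  → 36.6984
row 1: Σ corner-gray over 9 cells = 3550  → 32.8822
row 2: Σ corner-gray over 9 cells = 3560  → 32.9748
row 3: Σ corner-gray over 9 cells = 3429  → 31.7614
row 4: Σ corner-gray over 9 cells = 3361  → 31.1316
row 5: Σ corner-gray over 9 cells = 4390  → 40.6628
row 6: Σ corner-gray over 9 cells = 4756  → 44.0529
row 7: Σ corner-gray over 9 cells = 4092  → 37.9025
Σ rows: total corner-gray = 31100  → 288.0665 mm³

288.066


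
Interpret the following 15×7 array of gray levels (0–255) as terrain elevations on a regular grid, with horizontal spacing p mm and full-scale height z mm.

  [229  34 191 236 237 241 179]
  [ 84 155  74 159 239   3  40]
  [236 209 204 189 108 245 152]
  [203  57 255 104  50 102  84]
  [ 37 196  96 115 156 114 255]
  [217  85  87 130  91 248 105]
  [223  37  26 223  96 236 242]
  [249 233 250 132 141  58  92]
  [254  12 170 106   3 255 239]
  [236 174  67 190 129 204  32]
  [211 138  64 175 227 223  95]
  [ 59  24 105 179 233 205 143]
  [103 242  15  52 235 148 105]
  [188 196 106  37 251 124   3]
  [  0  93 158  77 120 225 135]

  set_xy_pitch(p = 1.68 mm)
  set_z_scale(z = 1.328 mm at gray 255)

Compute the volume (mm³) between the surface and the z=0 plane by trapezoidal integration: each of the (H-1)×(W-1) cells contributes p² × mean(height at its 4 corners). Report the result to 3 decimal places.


177.519

height_mm = gray/255 × 1.328; cell vol = 1.68² × mean(4 corners)
unit = 1.68² × 1.328 / (4×255) = 0.00367465 mm³ per gray-sum
row 0: Σ corner-gray over 6 cells = 3670  → 13.4860
row 1: Σ corner-gray over 6 cells = 3682  → 13.5301
row 2: Σ corner-gray over 6 cells = 3721  → 13.6734
row 3: Σ corner-gray over 6 cells = 3069  → 11.2775
row 4: Σ corner-gray over 6 cells = 3250  → 11.9426
row 5: Σ corner-gray over 6 cells = 3305  → 12.1447
row 6: Σ corner-gray over 6 cells = 3670  → 13.4860
row 7: Σ corner-gray over 6 cells = 3554  → 13.0597
row 8: Σ corner-gray over 6 cells = 3381  → 12.4240
row 9: Σ corner-gray over 6 cells = 3756  → 13.8020
row 10: Σ corner-gray over 6 cells = 3654  → 13.4272
row 11: Σ corner-gray over 6 cells = 3286  → 12.0749
row 12: Σ corner-gray over 6 cells = 3211  → 11.7993
row 13: Σ corner-gray over 6 cells = 3100  → 11.3914
Σ rows: total corner-gray = 48309  → 177.5189 mm³


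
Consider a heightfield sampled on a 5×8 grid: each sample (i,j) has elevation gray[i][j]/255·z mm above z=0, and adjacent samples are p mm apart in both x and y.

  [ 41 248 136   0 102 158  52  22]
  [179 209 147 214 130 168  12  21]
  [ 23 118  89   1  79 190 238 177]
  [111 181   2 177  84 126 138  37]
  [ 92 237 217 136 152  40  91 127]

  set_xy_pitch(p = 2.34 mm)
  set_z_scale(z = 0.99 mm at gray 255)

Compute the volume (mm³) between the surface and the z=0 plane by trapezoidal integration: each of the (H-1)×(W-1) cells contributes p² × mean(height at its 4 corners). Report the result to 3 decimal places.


72.958

height_mm = gray/255 × 0.99; cell vol = 2.34² × mean(4 corners)
unit = 2.34² × 0.99 / (4×255) = 0.00531455 mm³ per gray-sum
row 0: Σ corner-gray over 7 cells = 3415  → 18.1492
row 1: Σ corner-gray over 7 cells = 3590  → 19.0792
row 2: Σ corner-gray over 7 cells = 3194  → 16.9747
row 3: Σ corner-gray over 7 cells = 3529  → 18.7551
Σ rows: total corner-gray = 13728  → 72.9582 mm³


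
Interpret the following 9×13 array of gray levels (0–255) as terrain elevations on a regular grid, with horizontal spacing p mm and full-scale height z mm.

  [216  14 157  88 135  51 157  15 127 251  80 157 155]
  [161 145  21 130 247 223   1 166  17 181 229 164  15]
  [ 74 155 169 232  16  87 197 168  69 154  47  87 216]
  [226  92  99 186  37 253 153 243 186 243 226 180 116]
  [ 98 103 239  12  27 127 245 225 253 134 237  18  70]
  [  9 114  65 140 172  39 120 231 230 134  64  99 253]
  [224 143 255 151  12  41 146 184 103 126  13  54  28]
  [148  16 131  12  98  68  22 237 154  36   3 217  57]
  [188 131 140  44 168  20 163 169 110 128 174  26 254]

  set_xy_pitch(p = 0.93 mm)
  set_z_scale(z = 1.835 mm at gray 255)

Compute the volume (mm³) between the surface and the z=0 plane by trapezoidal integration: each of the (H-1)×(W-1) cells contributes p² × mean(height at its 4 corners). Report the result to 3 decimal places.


76.904

height_mm = gray/255 × 1.835; cell vol = 0.93² × mean(4 corners)
unit = 0.93² × 1.835 / (4×255) = 0.00155597 mm³ per gray-sum
row 0: Σ corner-gray over 12 cells = 6059  → 9.4276
row 1: Σ corner-gray over 12 cells = 6276  → 9.7653
row 2: Σ corner-gray over 12 cells = 7190  → 11.1874
row 3: Σ corner-gray over 12 cells = 7546  → 11.7414
row 4: Σ corner-gray over 12 cells = 6486  → 10.0920
row 5: Σ corner-gray over 12 cells = 5786  → 9.0029
row 6: Σ corner-gray over 12 cells = 4901  → 7.6258
row 7: Σ corner-gray over 12 cells = 5181  → 8.0615
Σ rows: total corner-gray = 49425  → 76.9039 mm³


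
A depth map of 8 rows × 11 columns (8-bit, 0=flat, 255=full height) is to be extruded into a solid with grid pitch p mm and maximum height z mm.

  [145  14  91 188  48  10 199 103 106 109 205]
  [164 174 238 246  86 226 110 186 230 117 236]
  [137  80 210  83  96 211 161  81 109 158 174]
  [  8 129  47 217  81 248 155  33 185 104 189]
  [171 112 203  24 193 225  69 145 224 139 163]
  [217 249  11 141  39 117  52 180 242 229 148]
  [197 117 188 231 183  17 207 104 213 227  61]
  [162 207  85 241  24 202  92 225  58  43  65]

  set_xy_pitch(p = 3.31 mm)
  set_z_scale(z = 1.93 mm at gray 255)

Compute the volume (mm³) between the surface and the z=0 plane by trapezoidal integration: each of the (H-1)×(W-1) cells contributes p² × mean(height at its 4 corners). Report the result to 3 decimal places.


844.256

height_mm = gray/255 × 1.93; cell vol = 3.31² × mean(4 corners)
unit = 3.31² × 1.93 / (4×255) = 0.0207307 mm³ per gray-sum
row 0: Σ corner-gray over 10 cells = 5712  → 118.4135
row 1: Σ corner-gray over 10 cells = 6315  → 130.9141
row 2: Σ corner-gray over 10 cells = 5284  → 109.5408
row 3: Σ corner-gray over 10 cells = 5597  → 116.0295
row 4: Σ corner-gray over 10 cells = 5887  → 122.0414
row 5: Σ corner-gray over 10 cells = 6117  → 126.8094
row 6: Σ corner-gray over 10 cells = 5813  → 120.5073
Σ rows: total corner-gray = 40725  → 844.2561 mm³


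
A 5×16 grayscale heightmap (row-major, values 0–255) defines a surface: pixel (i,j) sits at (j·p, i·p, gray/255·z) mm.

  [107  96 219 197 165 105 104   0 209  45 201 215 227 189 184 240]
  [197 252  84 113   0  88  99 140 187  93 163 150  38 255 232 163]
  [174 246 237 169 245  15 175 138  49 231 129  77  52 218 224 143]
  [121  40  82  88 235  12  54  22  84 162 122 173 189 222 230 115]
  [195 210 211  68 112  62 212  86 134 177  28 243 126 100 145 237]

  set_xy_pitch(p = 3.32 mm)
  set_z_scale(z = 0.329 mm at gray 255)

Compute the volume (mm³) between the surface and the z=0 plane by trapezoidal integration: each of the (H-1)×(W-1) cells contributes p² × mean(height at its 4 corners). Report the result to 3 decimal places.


height_mm = gray/255 × 0.329; cell vol = 3.32² × mean(4 corners)
unit = 3.32² × 0.329 / (4×255) = 0.00355526 mm³ per gray-sum
row 0: Σ corner-gray over 15 cells = 8807  → 31.3112
row 1: Σ corner-gray over 15 cells = 8875  → 31.5530
row 2: Σ corner-gray over 15 cells = 8393  → 29.8393
row 3: Σ corner-gray over 15 cells = 7926  → 28.1790
Σ rows: total corner-gray = 34001  → 120.8825 mm³

120.883


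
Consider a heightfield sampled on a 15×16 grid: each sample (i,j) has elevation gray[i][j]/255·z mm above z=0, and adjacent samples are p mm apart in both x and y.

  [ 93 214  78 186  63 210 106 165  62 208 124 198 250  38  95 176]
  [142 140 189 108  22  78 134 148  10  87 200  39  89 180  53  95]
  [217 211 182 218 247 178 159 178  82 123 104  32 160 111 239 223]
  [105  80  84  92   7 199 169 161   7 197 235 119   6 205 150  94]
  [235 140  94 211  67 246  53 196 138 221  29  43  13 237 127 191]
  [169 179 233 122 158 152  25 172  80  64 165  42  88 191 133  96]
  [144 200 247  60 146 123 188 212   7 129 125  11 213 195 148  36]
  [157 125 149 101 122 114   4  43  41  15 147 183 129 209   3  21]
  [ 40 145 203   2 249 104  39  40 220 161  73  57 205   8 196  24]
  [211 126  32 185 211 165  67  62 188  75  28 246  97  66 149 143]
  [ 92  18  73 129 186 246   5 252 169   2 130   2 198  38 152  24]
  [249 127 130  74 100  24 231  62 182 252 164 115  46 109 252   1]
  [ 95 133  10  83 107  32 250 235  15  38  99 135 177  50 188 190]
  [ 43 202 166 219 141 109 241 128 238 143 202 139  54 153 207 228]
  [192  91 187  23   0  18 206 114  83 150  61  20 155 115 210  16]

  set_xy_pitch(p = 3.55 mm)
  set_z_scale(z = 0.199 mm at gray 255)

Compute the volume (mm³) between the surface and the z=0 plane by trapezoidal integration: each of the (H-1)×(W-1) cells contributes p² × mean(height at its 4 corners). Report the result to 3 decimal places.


262.078

height_mm = gray/255 × 0.199; cell vol = 3.55² × mean(4 corners)
unit = 3.55² × 0.199 / (4×255) = 0.00245872 mm³ per gray-sum
row 0: Σ corner-gray over 15 cells = 7454  → 18.3273
row 1: Σ corner-gray over 15 cells = 8079  → 19.8640
row 2: Σ corner-gray over 15 cells = 8509  → 20.9213
row 3: Σ corner-gray over 15 cells = 7677  → 18.8756
row 4: Σ corner-gray over 15 cells = 7929  → 19.4952
row 5: Σ corner-gray over 15 cells = 8061  → 19.8198
row 6: Σ corner-gray over 15 cells = 7136  → 17.5454
row 7: Σ corner-gray over 15 cells = 6416  → 15.7752
row 8: Σ corner-gray over 15 cells = 7216  → 17.7421
row 9: Σ corner-gray over 15 cells = 7064  → 17.3684
row 10: Σ corner-gray over 15 cells = 7302  → 17.9536
row 11: Σ corner-gray over 15 cells = 7375  → 18.1331
row 12: Σ corner-gray over 15 cells = 8344  → 20.5156
row 13: Σ corner-gray over 15 cells = 8029  → 19.7411
Σ rows: total corner-gray = 106591  → 262.0777 mm³


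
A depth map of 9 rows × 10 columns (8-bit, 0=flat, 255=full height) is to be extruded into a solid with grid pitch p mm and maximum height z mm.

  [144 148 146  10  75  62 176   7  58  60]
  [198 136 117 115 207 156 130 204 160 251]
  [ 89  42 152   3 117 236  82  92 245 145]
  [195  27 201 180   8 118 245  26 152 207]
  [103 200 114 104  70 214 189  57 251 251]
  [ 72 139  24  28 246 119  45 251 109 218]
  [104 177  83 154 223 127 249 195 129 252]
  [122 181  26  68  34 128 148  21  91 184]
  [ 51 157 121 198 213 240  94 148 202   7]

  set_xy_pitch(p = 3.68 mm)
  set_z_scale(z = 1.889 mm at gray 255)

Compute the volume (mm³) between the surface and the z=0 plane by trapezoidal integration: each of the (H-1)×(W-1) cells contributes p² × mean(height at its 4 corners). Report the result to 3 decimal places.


height_mm = gray/255 × 1.889; cell vol = 3.68² × mean(4 corners)
unit = 3.68² × 1.889 / (4×255) = 0.02508 mm³ per gray-sum
row 0: Σ corner-gray over 9 cells = 4467  → 112.0323
row 1: Σ corner-gray over 9 cells = 5071  → 127.1806
row 2: Σ corner-gray over 9 cells = 4488  → 112.5590
row 3: Σ corner-gray over 9 cells = 5068  → 127.1054
row 4: Σ corner-gray over 9 cells = 4964  → 124.4971
row 5: Σ corner-gray over 9 cells = 5242  → 131.4693
row 6: Σ corner-gray over 9 cells = 4730  → 118.6284
row 7: Σ corner-gray over 9 cells = 4504  → 112.9603
Σ rows: total corner-gray = 38534  → 966.4325 mm³

966.432


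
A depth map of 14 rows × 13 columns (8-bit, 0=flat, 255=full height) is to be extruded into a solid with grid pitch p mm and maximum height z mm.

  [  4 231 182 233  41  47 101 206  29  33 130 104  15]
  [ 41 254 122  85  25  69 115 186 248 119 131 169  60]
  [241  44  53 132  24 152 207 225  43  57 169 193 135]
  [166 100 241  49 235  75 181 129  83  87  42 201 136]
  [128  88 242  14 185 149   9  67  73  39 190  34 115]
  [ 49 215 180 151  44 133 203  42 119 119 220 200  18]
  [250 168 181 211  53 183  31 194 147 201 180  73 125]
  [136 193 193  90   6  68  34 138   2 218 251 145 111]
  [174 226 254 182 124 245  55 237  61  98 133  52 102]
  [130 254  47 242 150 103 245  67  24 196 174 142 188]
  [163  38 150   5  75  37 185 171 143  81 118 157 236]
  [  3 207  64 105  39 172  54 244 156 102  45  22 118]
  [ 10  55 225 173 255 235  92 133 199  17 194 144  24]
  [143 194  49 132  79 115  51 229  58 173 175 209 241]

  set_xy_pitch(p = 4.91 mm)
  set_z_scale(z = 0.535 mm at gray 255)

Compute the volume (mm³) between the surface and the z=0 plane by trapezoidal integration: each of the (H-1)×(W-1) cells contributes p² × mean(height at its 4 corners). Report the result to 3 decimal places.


height_mm = gray/255 × 0.535; cell vol = 4.91² × mean(4 corners)
unit = 4.91² × 0.535 / (4×255) = 0.0126449 mm³ per gray-sum
row 0: Σ corner-gray over 12 cells = 5840  → 73.8464
row 1: Σ corner-gray over 12 cells = 6121  → 77.3996
row 2: Σ corner-gray over 12 cells = 6122  → 77.4123
row 3: Σ corner-gray over 12 cells = 5571  → 70.4449
row 4: Σ corner-gray over 12 cells = 5742  → 72.6072
row 5: Σ corner-gray over 12 cells = 6938  → 87.7306
row 6: Σ corner-gray over 12 cells = 6542  → 82.7232
row 7: Σ corner-gray over 12 cells = 6533  → 82.6094
row 8: Σ corner-gray over 12 cells = 7216  → 91.2458
row 9: Σ corner-gray over 12 cells = 6325  → 79.9792
row 10: Σ corner-gray over 12 cells = 5260  → 66.5124
row 11: Σ corner-gray over 12 cells = 6019  → 76.1099
row 12: Σ corner-gray over 12 cells = 6790  → 85.8591
Σ rows: total corner-gray = 81019  → 1024.4800 mm³

1024.480


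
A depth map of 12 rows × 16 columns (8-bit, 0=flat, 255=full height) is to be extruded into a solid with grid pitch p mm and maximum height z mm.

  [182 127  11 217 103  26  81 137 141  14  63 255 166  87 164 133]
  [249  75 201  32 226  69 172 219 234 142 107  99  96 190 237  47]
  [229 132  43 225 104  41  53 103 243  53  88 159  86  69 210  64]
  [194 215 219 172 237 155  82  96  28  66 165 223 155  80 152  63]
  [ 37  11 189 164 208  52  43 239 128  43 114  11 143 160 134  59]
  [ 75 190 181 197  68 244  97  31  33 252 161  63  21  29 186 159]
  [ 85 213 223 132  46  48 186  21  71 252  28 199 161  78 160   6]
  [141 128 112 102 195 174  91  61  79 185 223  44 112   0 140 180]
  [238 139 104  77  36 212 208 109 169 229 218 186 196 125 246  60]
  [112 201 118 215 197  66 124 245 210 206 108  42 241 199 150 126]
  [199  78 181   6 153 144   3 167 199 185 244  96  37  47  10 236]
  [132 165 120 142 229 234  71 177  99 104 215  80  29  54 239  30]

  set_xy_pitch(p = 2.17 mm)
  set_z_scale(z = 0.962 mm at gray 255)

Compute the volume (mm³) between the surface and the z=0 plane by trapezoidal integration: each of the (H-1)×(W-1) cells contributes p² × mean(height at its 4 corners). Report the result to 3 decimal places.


height_mm = gray/255 × 0.962; cell vol = 2.17² × mean(4 corners)
unit = 2.17² × 0.962 / (4×255) = 0.00444114 mm³ per gray-sum
row 0: Σ corner-gray over 15 cells = 7993  → 35.4980
row 1: Σ corner-gray over 15 cells = 8005  → 35.5513
row 2: Σ corner-gray over 15 cells = 7858  → 34.8985
row 3: Σ corner-gray over 15 cells = 7721  → 34.2900
row 4: Σ corner-gray over 15 cells = 7114  → 31.5943
row 5: Σ corner-gray over 15 cells = 7467  → 33.1620
row 6: Σ corner-gray over 15 cells = 7340  → 32.5980
row 7: Σ corner-gray over 15 cells = 8419  → 37.3899
row 8: Σ corner-gray over 15 cells = 9688  → 43.0258
row 9: Σ corner-gray over 15 cells = 8417  → 37.3811
row 10: Σ corner-gray over 15 cells = 7613  → 33.8104
Σ rows: total corner-gray = 87635  → 389.1992 mm³

389.199


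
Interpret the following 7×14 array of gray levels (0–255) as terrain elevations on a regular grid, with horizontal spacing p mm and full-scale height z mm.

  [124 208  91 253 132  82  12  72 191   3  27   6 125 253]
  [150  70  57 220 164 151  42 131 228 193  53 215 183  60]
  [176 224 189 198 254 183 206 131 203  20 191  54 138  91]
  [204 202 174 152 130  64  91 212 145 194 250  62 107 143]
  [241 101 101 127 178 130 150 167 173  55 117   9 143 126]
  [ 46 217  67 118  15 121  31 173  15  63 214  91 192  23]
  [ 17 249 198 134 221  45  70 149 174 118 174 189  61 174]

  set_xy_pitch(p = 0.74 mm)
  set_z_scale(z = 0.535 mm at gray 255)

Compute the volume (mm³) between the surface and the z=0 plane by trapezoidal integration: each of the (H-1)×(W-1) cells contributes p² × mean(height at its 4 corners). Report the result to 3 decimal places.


12.078

height_mm = gray/255 × 0.535; cell vol = 0.74² × mean(4 corners)
unit = 0.74² × 0.535 / (4×255) = 0.000287222 mm³ per gray-sum
row 0: Σ corner-gray over 13 cells = 6405  → 1.8397
row 1: Σ corner-gray over 13 cells = 7873  → 2.2613
row 2: Σ corner-gray over 13 cells = 8162  → 2.3443
row 3: Σ corner-gray over 13 cells = 7182  → 2.0628
row 4: Σ corner-gray over 13 cells = 5972  → 1.7153
row 5: Σ corner-gray over 13 cells = 6458  → 1.8549
Σ rows: total corner-gray = 42052  → 12.0782 mm³


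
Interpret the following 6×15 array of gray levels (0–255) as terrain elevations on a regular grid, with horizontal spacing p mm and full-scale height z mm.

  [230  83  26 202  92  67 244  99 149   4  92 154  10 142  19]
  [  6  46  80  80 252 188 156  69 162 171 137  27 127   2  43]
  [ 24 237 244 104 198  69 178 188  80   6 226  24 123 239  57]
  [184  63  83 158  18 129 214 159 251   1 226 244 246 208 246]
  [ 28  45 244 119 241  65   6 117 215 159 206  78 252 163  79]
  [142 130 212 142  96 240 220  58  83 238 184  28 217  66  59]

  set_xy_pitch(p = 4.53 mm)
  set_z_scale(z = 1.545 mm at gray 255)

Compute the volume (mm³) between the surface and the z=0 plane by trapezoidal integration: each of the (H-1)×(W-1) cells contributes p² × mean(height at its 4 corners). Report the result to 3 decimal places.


1169.720

height_mm = gray/255 × 1.545; cell vol = 4.53² × mean(4 corners)
unit = 4.53² × 1.545 / (4×255) = 0.0310831 mm³ per gray-sum
row 0: Σ corner-gray over 14 cells = 6020  → 187.1204
row 1: Σ corner-gray over 14 cells = 6956  → 216.2142
row 2: Σ corner-gray over 14 cells = 8343  → 259.3265
row 3: Σ corner-gray over 14 cells = 8357  → 259.7617
row 4: Σ corner-gray over 14 cells = 7956  → 247.2974
Σ rows: total corner-gray = 37632  → 1169.7203 mm³


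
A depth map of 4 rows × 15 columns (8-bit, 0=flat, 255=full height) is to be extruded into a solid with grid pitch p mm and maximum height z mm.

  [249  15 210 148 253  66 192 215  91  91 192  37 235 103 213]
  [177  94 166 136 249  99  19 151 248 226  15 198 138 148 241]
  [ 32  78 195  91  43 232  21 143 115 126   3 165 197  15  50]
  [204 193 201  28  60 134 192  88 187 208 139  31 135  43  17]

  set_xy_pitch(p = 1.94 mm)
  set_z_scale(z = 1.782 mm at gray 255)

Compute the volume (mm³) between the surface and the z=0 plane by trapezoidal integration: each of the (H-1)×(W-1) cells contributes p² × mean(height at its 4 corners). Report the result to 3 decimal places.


height_mm = gray/255 × 1.782; cell vol = 1.94² × mean(4 corners)
unit = 1.94² × 1.782 / (4×255) = 0.00657523 mm³ per gray-sum
row 0: Σ corner-gray over 14 cells = 8350  → 54.9032
row 1: Σ corner-gray over 14 cells = 7122  → 46.8288
row 2: Σ corner-gray over 14 cells = 6429  → 42.2722
Σ rows: total corner-gray = 21901  → 144.0041 mm³

144.004


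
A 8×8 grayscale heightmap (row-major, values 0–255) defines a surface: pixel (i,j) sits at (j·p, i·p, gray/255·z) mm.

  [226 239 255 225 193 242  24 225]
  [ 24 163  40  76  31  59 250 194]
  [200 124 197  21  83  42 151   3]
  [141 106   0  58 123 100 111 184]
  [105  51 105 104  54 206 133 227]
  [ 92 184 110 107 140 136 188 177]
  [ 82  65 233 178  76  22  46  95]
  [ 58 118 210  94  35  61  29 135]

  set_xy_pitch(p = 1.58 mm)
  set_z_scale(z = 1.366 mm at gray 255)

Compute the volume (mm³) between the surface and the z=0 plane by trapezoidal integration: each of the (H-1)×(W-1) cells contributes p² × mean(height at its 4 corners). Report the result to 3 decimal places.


75.670

height_mm = gray/255 × 1.366; cell vol = 1.58² × mean(4 corners)
unit = 1.58² × 1.366 / (4×255) = 0.00334322 mm³ per gray-sum
row 0: Σ corner-gray over 7 cells = 4263  → 14.2521
row 1: Σ corner-gray over 7 cells = 2895  → 9.6786
row 2: Σ corner-gray over 7 cells = 2760  → 9.2273
row 3: Σ corner-gray over 7 cells = 2959  → 9.8926
row 4: Σ corner-gray over 7 cells = 3637  → 12.1593
row 5: Σ corner-gray over 7 cells = 3416  → 11.4204
row 6: Σ corner-gray over 7 cells = 2704  → 9.0401
Σ rows: total corner-gray = 22634  → 75.6704 mm³


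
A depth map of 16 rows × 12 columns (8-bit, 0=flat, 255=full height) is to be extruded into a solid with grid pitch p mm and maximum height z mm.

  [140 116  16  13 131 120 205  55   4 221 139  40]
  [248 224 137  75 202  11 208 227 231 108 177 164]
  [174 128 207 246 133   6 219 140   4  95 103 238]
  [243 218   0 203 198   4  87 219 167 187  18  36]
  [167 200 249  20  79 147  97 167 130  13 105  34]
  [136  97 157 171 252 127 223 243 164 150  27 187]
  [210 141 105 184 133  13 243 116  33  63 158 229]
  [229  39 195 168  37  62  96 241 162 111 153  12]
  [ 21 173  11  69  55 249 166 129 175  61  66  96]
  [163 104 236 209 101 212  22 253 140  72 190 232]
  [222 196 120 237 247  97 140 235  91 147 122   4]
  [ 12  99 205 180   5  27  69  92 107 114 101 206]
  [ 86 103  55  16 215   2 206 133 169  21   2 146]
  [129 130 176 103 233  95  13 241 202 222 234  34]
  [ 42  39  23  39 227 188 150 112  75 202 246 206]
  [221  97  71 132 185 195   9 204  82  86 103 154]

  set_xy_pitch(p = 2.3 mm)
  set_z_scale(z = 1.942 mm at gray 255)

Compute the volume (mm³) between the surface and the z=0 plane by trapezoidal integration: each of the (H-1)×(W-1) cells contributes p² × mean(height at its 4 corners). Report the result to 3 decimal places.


height_mm = gray/255 × 1.942; cell vol = 2.3² × mean(4 corners)
unit = 2.3² × 1.942 / (4×255) = 0.0100717 mm³ per gray-sum
row 0: Σ corner-gray over 11 cells = 5832  → 58.7384
row 1: Σ corner-gray over 11 cells = 6586  → 66.3325
row 2: Σ corner-gray over 11 cells = 5855  → 58.9701
row 3: Σ corner-gray over 11 cells = 5496  → 55.3543
row 4: Σ corner-gray over 11 cells = 6160  → 62.0419
row 5: Σ corner-gray over 11 cells = 6362  → 64.0764
row 6: Σ corner-gray over 11 cells = 5586  → 56.2608
row 7: Σ corner-gray over 11 cells = 5194  → 52.3126
row 8: Σ corner-gray over 11 cells = 5898  → 59.4032
row 9: Σ corner-gray over 11 cells = 6963  → 70.1296
row 10: Σ corner-gray over 11 cells = 5706  → 57.4694
row 11: Σ corner-gray over 11 cells = 4292  → 43.2279
row 12: Σ corner-gray over 11 cells = 5537  → 55.7673
row 13: Σ corner-gray over 11 cells = 6311  → 63.5628
row 14: Σ corner-gray over 11 cells = 5553  → 55.9284
Σ rows: total corner-gray = 87331  → 879.5756 mm³

879.576


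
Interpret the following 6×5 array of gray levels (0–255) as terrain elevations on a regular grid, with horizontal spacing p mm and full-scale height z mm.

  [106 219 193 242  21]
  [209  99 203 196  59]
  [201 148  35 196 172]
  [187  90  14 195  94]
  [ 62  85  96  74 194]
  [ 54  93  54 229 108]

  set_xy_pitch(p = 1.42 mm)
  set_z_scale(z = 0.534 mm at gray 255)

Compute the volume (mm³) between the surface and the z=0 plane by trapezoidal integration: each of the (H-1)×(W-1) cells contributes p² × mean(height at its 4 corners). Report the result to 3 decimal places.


height_mm = gray/255 × 0.534; cell vol = 1.42² × mean(4 corners)
unit = 1.42² × 0.534 / (4×255) = 0.00105564 mm³ per gray-sum
row 0: Σ corner-gray over 4 cells = 2699  → 2.8492
row 1: Σ corner-gray over 4 cells = 2395  → 2.5283
row 2: Σ corner-gray over 4 cells = 2010  → 2.1218
row 3: Σ corner-gray over 4 cells = 1645  → 1.7365
row 4: Σ corner-gray over 4 cells = 1680  → 1.7735
Σ rows: total corner-gray = 10429  → 11.0093 mm³

11.009


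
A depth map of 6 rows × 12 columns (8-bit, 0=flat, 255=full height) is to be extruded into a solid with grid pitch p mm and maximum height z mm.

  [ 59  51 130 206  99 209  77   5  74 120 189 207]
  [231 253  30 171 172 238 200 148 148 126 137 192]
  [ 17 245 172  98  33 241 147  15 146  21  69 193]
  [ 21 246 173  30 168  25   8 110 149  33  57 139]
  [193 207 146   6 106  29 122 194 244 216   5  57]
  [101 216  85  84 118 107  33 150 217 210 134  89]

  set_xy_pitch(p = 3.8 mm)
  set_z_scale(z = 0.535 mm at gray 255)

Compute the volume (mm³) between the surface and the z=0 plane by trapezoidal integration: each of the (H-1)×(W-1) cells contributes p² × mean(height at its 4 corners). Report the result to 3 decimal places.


height_mm = gray/255 × 0.535; cell vol = 3.8² × mean(4 corners)
unit = 3.8² × 0.535 / (4×255) = 0.00757392 mm³ per gray-sum
row 0: Σ corner-gray over 11 cells = 6255  → 47.3749
row 1: Σ corner-gray over 11 cells = 6253  → 47.3597
row 2: Σ corner-gray over 11 cells = 4742  → 35.9155
row 3: Σ corner-gray over 11 cells = 4958  → 37.5515
row 4: Σ corner-gray over 11 cells = 5698  → 43.1562
Σ rows: total corner-gray = 27906  → 211.3579 mm³

211.358


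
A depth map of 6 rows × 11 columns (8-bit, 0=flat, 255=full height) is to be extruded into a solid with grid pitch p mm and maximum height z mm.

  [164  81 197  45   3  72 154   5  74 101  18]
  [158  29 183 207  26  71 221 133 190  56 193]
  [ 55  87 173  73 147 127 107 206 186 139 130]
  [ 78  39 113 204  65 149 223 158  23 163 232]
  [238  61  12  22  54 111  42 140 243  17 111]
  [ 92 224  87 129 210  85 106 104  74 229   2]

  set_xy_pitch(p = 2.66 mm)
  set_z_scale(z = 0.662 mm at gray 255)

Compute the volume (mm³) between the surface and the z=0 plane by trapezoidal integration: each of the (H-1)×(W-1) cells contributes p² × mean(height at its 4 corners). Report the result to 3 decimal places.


107.577

height_mm = gray/255 × 0.662; cell vol = 2.66² × mean(4 corners)
unit = 2.66² × 0.662 / (4×255) = 0.0045922 mm³ per gray-sum
row 0: Σ corner-gray over 10 cells = 4229  → 19.4204
row 1: Σ corner-gray over 10 cells = 5258  → 24.1458
row 2: Σ corner-gray over 10 cells = 5259  → 24.1504
row 3: Σ corner-gray over 10 cells = 4337  → 19.9164
row 4: Σ corner-gray over 10 cells = 4343  → 19.9439
Σ rows: total corner-gray = 23426  → 107.5770 mm³


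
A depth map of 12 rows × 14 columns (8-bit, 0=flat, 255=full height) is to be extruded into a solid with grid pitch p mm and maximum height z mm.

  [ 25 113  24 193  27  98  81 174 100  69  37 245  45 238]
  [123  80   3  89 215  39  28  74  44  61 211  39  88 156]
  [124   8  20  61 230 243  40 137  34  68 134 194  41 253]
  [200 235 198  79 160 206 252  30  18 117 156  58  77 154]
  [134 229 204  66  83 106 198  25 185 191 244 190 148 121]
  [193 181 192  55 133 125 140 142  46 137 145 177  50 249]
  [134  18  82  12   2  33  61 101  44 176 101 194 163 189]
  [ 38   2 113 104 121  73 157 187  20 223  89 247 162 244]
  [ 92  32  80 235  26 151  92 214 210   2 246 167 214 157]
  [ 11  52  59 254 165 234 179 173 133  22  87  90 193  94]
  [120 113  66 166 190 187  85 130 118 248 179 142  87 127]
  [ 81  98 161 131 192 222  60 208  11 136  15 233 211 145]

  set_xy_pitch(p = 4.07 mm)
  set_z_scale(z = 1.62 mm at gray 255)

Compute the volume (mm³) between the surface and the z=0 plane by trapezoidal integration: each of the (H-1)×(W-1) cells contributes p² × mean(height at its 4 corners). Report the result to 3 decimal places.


1861.175

height_mm = gray/255 × 1.62; cell vol = 4.07² × mean(4 corners)
unit = 4.07² × 1.62 / (4×255) = 0.026309 mm³ per gray-sum
row 0: Σ corner-gray over 13 cells = 4896  → 128.8087
row 1: Σ corner-gray over 13 cells = 5018  → 132.0184
row 2: Σ corner-gray over 13 cells = 6323  → 166.3515
row 3: Σ corner-gray over 13 cells = 7519  → 197.8171
row 4: Σ corner-gray over 13 cells = 7481  → 196.8173
row 5: Σ corner-gray over 13 cells = 5785  → 152.1973
row 6: Σ corner-gray over 13 cells = 5575  → 146.6724
row 7: Σ corner-gray over 13 cells = 6865  → 180.6110
row 8: Σ corner-gray over 13 cells = 6974  → 183.4787
row 9: Σ corner-gray over 13 cells = 7056  → 185.6360
row 10: Σ corner-gray over 13 cells = 7251  → 190.7663
Σ rows: total corner-gray = 70743  → 1861.1747 mm³


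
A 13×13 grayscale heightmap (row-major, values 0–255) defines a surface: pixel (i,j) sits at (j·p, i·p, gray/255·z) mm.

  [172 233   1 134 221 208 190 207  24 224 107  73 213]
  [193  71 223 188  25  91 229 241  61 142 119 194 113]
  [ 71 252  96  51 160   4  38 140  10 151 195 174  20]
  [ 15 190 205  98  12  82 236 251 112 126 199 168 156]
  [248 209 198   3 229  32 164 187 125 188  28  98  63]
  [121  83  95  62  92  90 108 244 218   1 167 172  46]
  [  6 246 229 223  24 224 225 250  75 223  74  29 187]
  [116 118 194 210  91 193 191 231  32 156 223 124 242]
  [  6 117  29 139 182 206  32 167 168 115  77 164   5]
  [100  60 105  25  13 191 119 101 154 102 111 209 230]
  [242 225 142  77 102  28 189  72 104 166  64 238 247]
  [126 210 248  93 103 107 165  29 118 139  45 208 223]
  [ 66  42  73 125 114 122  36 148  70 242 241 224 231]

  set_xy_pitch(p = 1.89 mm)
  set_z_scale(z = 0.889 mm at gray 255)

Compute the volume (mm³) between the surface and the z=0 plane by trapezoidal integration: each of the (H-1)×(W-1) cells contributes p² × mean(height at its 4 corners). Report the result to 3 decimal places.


height_mm = gray/255 × 0.889; cell vol = 1.89² × mean(4 corners)
unit = 1.89² × 0.889 / (4×255) = 0.00311333 mm³ per gray-sum
row 0: Σ corner-gray over 12 cells = 7103  → 22.1140
row 1: Σ corner-gray over 12 cells = 6107  → 19.0131
row 2: Σ corner-gray over 12 cells = 6162  → 19.1843
row 3: Σ corner-gray over 12 cells = 6762  → 21.0523
row 4: Σ corner-gray over 12 cells = 6064  → 18.8792
row 5: Σ corner-gray over 12 cells = 6668  → 20.7597
row 6: Σ corner-gray over 12 cells = 7721  → 24.0380
row 7: Σ corner-gray over 12 cells = 6687  → 20.8188
row 8: Σ corner-gray over 12 cells = 5513  → 17.1638
row 9: Σ corner-gray over 12 cells = 6013  → 18.7205
row 10: Σ corner-gray over 12 cells = 6582  → 20.4919
row 11: Σ corner-gray over 12 cells = 6450  → 20.0810
Σ rows: total corner-gray = 77832  → 242.3167 mm³

242.317


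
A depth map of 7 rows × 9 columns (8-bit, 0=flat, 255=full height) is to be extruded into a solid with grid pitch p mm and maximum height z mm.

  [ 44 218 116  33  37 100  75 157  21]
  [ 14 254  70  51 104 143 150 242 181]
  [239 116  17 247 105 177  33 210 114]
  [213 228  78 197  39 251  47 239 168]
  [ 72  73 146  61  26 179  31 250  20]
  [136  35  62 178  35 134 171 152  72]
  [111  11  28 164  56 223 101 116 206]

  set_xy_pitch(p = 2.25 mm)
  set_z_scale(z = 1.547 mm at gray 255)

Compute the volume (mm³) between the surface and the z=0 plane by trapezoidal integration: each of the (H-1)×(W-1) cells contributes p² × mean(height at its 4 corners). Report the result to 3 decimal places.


183.000

height_mm = gray/255 × 1.547; cell vol = 2.25² × mean(4 corners)
unit = 2.25² × 1.547 / (4×255) = 0.00767812 mm³ per gray-sum
row 0: Σ corner-gray over 8 cells = 3760  → 28.8697
row 1: Σ corner-gray over 8 cells = 4386  → 33.6763
row 2: Σ corner-gray over 8 cells = 4702  → 36.1025
row 3: Σ corner-gray over 8 cells = 4163  → 31.9640
row 4: Σ corner-gray over 8 cells = 3366  → 25.8446
row 5: Σ corner-gray over 8 cells = 3457  → 26.5433
Σ rows: total corner-gray = 23834  → 183.0004 mm³


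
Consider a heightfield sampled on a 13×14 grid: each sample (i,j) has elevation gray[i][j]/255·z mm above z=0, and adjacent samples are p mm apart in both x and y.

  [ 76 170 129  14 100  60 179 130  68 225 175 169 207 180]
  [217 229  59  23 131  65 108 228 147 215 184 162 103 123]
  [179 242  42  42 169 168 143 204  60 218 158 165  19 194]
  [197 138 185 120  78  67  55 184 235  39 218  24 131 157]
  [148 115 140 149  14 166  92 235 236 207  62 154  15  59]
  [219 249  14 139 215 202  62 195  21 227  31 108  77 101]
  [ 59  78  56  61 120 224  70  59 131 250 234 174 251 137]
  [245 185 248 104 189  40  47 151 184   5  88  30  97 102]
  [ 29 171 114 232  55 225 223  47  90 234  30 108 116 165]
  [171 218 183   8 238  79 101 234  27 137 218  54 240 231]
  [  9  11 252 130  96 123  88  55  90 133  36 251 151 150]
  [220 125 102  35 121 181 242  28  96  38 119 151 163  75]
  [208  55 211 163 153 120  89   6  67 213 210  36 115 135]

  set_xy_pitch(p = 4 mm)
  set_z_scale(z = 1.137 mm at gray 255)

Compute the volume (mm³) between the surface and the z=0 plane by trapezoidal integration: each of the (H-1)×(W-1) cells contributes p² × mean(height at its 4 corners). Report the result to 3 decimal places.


1457.732

height_mm = gray/255 × 1.137; cell vol = 4² × mean(4 corners)
unit = 4² × 1.137 / (4×255) = 0.0178353 mm³ per gray-sum
row 0: Σ corner-gray over 13 cells = 7156  → 127.6294
row 1: Σ corner-gray over 13 cells = 7281  → 129.8588
row 2: Σ corner-gray over 13 cells = 6935  → 123.6878
row 3: Σ corner-gray over 13 cells = 6679  → 119.1219
row 4: Σ corner-gray over 13 cells = 6777  → 120.8698
row 5: Σ corner-gray over 13 cells = 7012  → 125.0611
row 6: Σ corner-gray over 13 cells = 6695  → 119.4073
row 7: Σ corner-gray over 13 cells = 6567  → 117.1244
row 8: Σ corner-gray over 13 cells = 7360  → 131.2678
row 9: Σ corner-gray over 13 cells = 6867  → 122.4750
row 10: Σ corner-gray over 13 cells = 6088  → 108.5813
row 11: Σ corner-gray over 13 cells = 6316  → 112.6477
Σ rows: total corner-gray = 81733  → 1457.7321 mm³


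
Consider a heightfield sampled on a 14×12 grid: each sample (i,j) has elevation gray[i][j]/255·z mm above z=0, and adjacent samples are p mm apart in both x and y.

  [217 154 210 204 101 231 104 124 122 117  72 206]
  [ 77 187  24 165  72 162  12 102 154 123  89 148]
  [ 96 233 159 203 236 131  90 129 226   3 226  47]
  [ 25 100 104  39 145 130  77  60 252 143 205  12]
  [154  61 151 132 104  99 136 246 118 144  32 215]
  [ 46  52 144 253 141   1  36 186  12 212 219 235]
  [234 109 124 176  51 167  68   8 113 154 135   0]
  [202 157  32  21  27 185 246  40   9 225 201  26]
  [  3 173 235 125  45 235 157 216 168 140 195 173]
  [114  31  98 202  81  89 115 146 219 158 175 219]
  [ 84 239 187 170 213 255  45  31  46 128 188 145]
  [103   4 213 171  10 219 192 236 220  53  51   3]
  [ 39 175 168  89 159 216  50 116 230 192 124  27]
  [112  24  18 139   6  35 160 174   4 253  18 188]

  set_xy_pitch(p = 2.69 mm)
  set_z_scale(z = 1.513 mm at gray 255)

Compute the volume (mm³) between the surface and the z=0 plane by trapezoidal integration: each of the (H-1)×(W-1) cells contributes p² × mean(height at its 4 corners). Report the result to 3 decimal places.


799.875

height_mm = gray/255 × 1.513; cell vol = 2.69² × mean(4 corners)
unit = 2.69² × 1.513 / (4×255) = 0.0107335 mm³ per gray-sum
row 0: Σ corner-gray over 11 cells = 5706  → 61.2456
row 1: Σ corner-gray over 11 cells = 5820  → 62.4693
row 2: Σ corner-gray over 11 cells = 5962  → 63.9934
row 3: Σ corner-gray over 11 cells = 5362  → 57.5533
row 4: Σ corner-gray over 11 cells = 5608  → 60.1937
row 5: Σ corner-gray over 11 cells = 5237  → 56.2116
row 6: Σ corner-gray over 11 cells = 4958  → 53.2169
row 7: Σ corner-gray over 11 cells = 6068  → 65.1312
row 8: Σ corner-gray over 11 cells = 6515  → 69.9291
row 9: Σ corner-gray over 11 cells = 6194  → 66.4836
row 10: Σ corner-gray over 11 cells = 6077  → 65.2278
row 11: Σ corner-gray over 11 cells = 5948  → 63.8431
row 12: Σ corner-gray over 11 cells = 5066  → 54.3762
Σ rows: total corner-gray = 74521  → 799.8748 mm³


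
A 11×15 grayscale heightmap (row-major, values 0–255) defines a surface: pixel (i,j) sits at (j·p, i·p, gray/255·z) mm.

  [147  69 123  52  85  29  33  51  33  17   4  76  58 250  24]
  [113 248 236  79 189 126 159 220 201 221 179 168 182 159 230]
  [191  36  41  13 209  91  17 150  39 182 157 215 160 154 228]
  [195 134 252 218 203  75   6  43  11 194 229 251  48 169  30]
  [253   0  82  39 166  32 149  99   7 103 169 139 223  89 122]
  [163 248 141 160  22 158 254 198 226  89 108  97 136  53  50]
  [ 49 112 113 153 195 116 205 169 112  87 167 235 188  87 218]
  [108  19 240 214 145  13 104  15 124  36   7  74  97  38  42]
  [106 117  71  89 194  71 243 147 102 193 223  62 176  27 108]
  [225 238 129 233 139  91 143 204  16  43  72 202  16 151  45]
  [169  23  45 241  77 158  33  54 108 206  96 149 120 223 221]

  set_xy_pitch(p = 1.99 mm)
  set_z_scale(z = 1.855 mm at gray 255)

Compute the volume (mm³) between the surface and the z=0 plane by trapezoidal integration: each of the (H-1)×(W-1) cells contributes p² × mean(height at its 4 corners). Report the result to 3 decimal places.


515.451

height_mm = gray/255 × 1.855; cell vol = 1.99² × mean(4 corners)
unit = 1.99² × 1.855 / (4×255) = 0.00720195 mm³ per gray-sum
row 0: Σ corner-gray over 14 cells = 7008  → 50.4712
row 1: Σ corner-gray over 14 cells = 8424  → 60.6692
row 2: Σ corner-gray over 14 cells = 7238  → 52.1277
row 3: Σ corner-gray over 14 cells = 6860  → 49.4054
row 4: Σ corner-gray over 14 cells = 6962  → 50.1400
row 5: Σ corner-gray over 14 cells = 8138  → 58.6094
row 6: Σ corner-gray over 14 cells = 6547  → 47.1511
row 7: Σ corner-gray over 14 cells = 6046  → 43.5430
row 8: Σ corner-gray over 14 cells = 7268  → 52.3437
row 9: Σ corner-gray over 14 cells = 7080  → 50.9898
Σ rows: total corner-gray = 71571  → 515.4505 mm³
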